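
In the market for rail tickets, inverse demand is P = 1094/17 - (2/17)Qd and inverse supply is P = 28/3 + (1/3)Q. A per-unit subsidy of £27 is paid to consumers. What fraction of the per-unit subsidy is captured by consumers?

Pre-subsidy: 1094/17 - (2/17)Q = 28/3 + (1/3)Q gives Q* = 122 and P* = 50.
With the rebate, buyers effectively pay Pb = Ps − 27, where Ps is the price sellers receive.
On the curves, Pb = 1094/17 - (2/17)Q and Ps = 28/3 + (1/3)Q; the wedge Ps − Pb = 27 gives 28/3 + (1/3)Q − (1094/17 - (2/17)Q) = 27, so Q' = 4183/23.
Then Pb = 1094/17 − (2/17)·(4183/23) = 988/23 and Ps = 28/3 + (1/3)·(4183/23) = 1609/23.
Buyers' price falls by P* − Pb = 50 − 988/23 = 162/23; sellers' price rises by Ps − P* = 1609/23 − 50 = 459/23.
So consumers capture (162/23)/27 = 6/23 of each unit of subsidy.

Consumer share = 6/23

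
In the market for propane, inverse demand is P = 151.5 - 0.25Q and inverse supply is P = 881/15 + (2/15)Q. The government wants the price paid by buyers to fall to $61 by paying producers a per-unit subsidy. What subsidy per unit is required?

At a buyer price of 61, quantity demanded is 606 − 4·61 = 362.
Sellers supply 362 only when they receive Ps = 881/15 + (2/15)·362 = 107.
s = Ps − Pb = 107 − 61 = 46.

Required subsidy s = $46 per unit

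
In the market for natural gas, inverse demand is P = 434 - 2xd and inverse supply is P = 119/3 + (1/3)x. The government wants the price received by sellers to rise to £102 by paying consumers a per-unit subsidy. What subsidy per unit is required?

Required subsidy s = £42 per unit

At a seller price of 102, quantity supplied is -119 + 3·102 = 187.
Buyers absorb 187 only when they pay Pb = 434 − 2·187 = 60.
s = Ps − Pb = 102 − 60 = 42.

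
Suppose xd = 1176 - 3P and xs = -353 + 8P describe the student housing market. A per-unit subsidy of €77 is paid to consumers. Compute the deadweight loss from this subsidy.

Deadweight loss = €6468

Pre-subsidy: 1176 - 3P = -353 + 8P gives P* = 139, x* = 759.
With the rebate, buyers effectively pay Pb = Ps − 77, where Ps is the price sellers receive.
Demand in terms of Ps becomes xd = 1176 − 3(Ps − 77) = 1407 - 3Ps. Setting this equal to supply: 1407 - 3Ps = -353 + 8Ps, so Ps = 160.
Buyers pay Pb = 160 − 77 = 83; x' = -353 + 8·160 = 927.
The subsidy expands output by 927 − 759 = 168 past the efficient level; on those units the gap between marginal cost and willingness to pay runs from 0 up to 77.
DWL = ½ × 77 × 168 = 6468.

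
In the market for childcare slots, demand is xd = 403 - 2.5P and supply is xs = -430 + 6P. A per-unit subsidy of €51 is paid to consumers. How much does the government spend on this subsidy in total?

Government cost = €12648

Pre-subsidy: 403 - 2.5P = -430 + 6P gives P* = 98, x* = 158.
With the rebate, buyers effectively pay Pb = Ps − 51, where Ps is the price sellers receive.
Demand in terms of Ps becomes xd = 403 − 2.5(Ps − 51) = 530.5 - 2.5Ps. Setting this equal to supply: 530.5 - 2.5Ps = -430 + 6Ps, so Ps = 113.
Buyers pay Pb = 113 − 51 = 62; x' = -430 + 6·113 = 248.
Government outlay = subsidy × quantity = 51 × 248 = 12648.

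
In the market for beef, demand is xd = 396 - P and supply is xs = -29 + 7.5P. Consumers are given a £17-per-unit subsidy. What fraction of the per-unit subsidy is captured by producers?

Pre-subsidy: 396 - P = -29 + 7.5P gives P* = 50, x* = 346.
With the rebate, buyers effectively pay Pb = Ps − 17, where Ps is the price sellers receive.
Demand in terms of Ps becomes xd = 396 − 1(Ps − 17) = 413 - Ps. Setting this equal to supply: 413 - Ps = -29 + 7.5Ps, so Ps = 52.
Buyers pay Pb = 52 − 17 = 35; x' = -29 + 7.5·52 = 361.
Buyers' price falls by P* − Pb = 50 − 35 = 15; sellers' price rises by Ps − P* = 52 − 50 = 2.
So producers capture 2/17 = 2/17 of each unit of subsidy.

Producer share = 2/17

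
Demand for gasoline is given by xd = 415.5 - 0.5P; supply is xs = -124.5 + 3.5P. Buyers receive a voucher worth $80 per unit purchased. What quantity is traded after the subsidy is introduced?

x' = 383

Pre-subsidy: 415.5 - 0.5P = -124.5 + 3.5P gives P* = 135, x* = 348.
With the rebate, buyers effectively pay Pb = Ps − 80, where Ps is the price sellers receive.
Demand in terms of Ps becomes xd = 415.5 − 0.5(Ps − 80) = 455.5 - 0.5Ps. Setting this equal to supply: 455.5 - 0.5Ps = -124.5 + 3.5Ps, so Ps = 145.
Buyers pay Pb = 145 − 80 = 65; x' = -124.5 + 3.5·145 = 383.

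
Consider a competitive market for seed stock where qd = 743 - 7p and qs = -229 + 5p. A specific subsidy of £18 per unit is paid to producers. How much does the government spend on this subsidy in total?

Government cost = £4113

Pre-subsidy: 743 - 7p = -229 + 5p gives p* = 81, q* = 176.
With the subsidy, sellers receive ps = pb + 18 for each unit, where pb is the price buyers pay.
Supply in terms of pb becomes qs = -229 + 5(pb + 18) = -139 + 5pb. Setting this equal to demand: 743 - 7pb = -139 + 5pb, so pb = 73.5.
Sellers receive ps = 73.5 + 18 = 91.5; q' = 743 − 7·73.5 = 228.5.
Government outlay = subsidy × quantity = 18 × 228.5 = 4113.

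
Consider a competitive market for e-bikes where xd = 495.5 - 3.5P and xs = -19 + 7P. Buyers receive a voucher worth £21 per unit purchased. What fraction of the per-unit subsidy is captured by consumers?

Consumer share = 2/3

Pre-subsidy: 495.5 - 3.5P = -19 + 7P gives P* = 49, x* = 324.
With the rebate, buyers effectively pay Pb = Ps − 21, where Ps is the price sellers receive.
Demand in terms of Ps becomes xd = 495.5 − 3.5(Ps − 21) = 569 - 3.5Ps. Setting this equal to supply: 569 - 3.5Ps = -19 + 7Ps, so Ps = 56.
Buyers pay Pb = 56 − 21 = 35; x' = -19 + 7·56 = 373.
Buyers' price falls by P* − Pb = 49 − 35 = 14; sellers' price rises by Ps − P* = 56 − 49 = 7.
So consumers capture 14/21 = 2/3 of each unit of subsidy.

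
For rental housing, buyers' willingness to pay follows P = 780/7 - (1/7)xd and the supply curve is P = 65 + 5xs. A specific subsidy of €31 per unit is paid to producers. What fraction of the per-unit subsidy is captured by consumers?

Pre-subsidy: 780/7 - (1/7)x = 65 + 5x gives x* = 325/36 and P* = 3965/36.
With the subsidy, sellers receive Ps = Pb + 31 for each unit, where Pb is the price buyers pay.
On the curves, Pb = 780/7 - (1/7)x and Ps = 65 + 5x; the wedge Ps − Pb = 31 gives 65 + 5x − (780/7 - (1/7)x) = 31, so x' = 271/18.
Then Pb = 780/7 − (1/7)·(271/18) = 1967/18 and Ps = 65 + 5·(271/18) = 2525/18.
Buyers' price falls by P* − Pb = 3965/36 − 1967/18 = 31/36; sellers' price rises by Ps − P* = 2525/18 − 3965/36 = 1085/36.
So consumers capture (31/36)/31 = 1/36 of each unit of subsidy.

Consumer share = 1/36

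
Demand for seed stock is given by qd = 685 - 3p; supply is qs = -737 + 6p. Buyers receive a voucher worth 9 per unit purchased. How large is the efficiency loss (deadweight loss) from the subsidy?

Deadweight loss = 81

Pre-subsidy: 685 - 3p = -737 + 6p gives p* = 158, q* = 211.
With the rebate, buyers effectively pay pb = ps − 9, where ps is the price sellers receive.
Demand in terms of ps becomes qd = 685 − 3(ps − 9) = 712 - 3ps. Setting this equal to supply: 712 - 3ps = -737 + 6ps, so ps = 161.
Buyers pay pb = 161 − 9 = 152; q' = -737 + 6·161 = 229.
The subsidy expands output by 229 − 211 = 18 past the efficient level; on those units the gap between marginal cost and willingness to pay runs from 0 up to 9.
DWL = ½ × 9 × 18 = 81.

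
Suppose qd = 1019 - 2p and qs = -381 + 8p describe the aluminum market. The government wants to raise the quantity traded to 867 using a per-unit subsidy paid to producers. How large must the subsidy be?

At q = 867, invert demand for the buyer price: pb = (1019 − 867)/2 = 76; invert supply for the seller price: ps = (867 − (-381))/8 = 156.
The subsidy must fill the gap: s = ps − pb = 156 − 76 = 80.

Required subsidy s = 80 per unit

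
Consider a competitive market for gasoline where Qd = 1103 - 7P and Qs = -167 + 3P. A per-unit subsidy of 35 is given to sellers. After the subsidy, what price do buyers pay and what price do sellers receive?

Pre-subsidy: 1103 - 7P = -167 + 3P gives P* = 127, Q* = 214.
With the subsidy, sellers receive Ps = Pb + 35 for each unit, where Pb is the price buyers pay.
Supply in terms of Pb becomes Qs = -167 + 3(Pb + 35) = -62 + 3Pb. Setting this equal to demand: 1103 - 7Pb = -62 + 3Pb, so Pb = 116.5.
Sellers receive Ps = 116.5 + 35 = 151.5; Q' = 1103 − 7·116.5 = 287.5.

Buyers pay 116.5; sellers receive 151.5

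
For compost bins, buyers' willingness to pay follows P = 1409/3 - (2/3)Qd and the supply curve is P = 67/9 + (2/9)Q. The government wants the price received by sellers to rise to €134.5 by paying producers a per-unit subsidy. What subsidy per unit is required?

Required subsidy s = €46 per unit

At a seller price of 134.5, quantity supplied is -33.5 + 4.5·134.5 = 571.75.
Buyers absorb 571.75 only when they pay Pb = 1409/3 − (2/3)·571.75 = 88.5.
s = Ps − Pb = 134.5 − 88.5 = 46.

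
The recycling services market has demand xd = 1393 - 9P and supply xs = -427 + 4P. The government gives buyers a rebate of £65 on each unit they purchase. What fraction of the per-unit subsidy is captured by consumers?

Consumer share = 4/13

Pre-subsidy: 1393 - 9P = -427 + 4P gives P* = 140, x* = 133.
With the rebate, buyers effectively pay Pb = Ps − 65, where Ps is the price sellers receive.
Demand in terms of Ps becomes xd = 1393 − 9(Ps − 65) = 1978 - 9Ps. Setting this equal to supply: 1978 - 9Ps = -427 + 4Ps, so Ps = 185.
Buyers pay Pb = 185 − 65 = 120; x' = -427 + 4·185 = 313.
Buyers' price falls by P* − Pb = 140 − 120 = 20; sellers' price rises by Ps − P* = 185 − 140 = 45.
So consumers capture 20/65 = 4/13 of each unit of subsidy.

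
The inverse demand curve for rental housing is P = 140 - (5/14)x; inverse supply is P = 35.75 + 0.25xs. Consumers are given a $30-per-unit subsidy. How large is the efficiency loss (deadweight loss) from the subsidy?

Pre-subsidy: 140 - (5/14)x = 35.75 + 0.25x gives x* = 2919/17 and P* = 2675/34.
With the rebate, buyers effectively pay Pb = Ps − 30, where Ps is the price sellers receive.
On the curves, Pb = 140 - (5/14)x and Ps = 35.75 + 0.25x; the wedge Ps − Pb = 30 gives 35.75 + 0.25x − (140 - (5/14)x) = 30, so x' = 3759/17.
Then Pb = 140 − (5/14)·(3759/17) = 2075/34 and Ps = 35.75 + 0.25·(3759/17) = 3095/34.
The subsidy expands output by 3759/17 − 2919/17 = 840/17 past the efficient level; on those units the gap between marginal cost and willingness to pay runs from 0 up to 30.
DWL = ½ × 30 × 840/17 = 12600/17.

Deadweight loss = 12600/17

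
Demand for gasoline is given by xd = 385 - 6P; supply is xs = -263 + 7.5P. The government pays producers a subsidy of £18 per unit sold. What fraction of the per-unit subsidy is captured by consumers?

Consumer share = 5/9

Pre-subsidy: 385 - 6P = -263 + 7.5P gives P* = 48, x* = 97.
With the subsidy, sellers receive Ps = Pb + 18 for each unit, where Pb is the price buyers pay.
Supply in terms of Pb becomes xs = -263 + 7.5(Pb + 18) = -128 + 7.5Pb. Setting this equal to demand: 385 - 6Pb = -128 + 7.5Pb, so Pb = 38.
Sellers receive Ps = 38 + 18 = 56; x' = 385 − 6·38 = 157.
Buyers' price falls by P* − Pb = 48 − 38 = 10; sellers' price rises by Ps − P* = 56 − 48 = 8.
So consumers capture 10/18 = 5/9 of each unit of subsidy.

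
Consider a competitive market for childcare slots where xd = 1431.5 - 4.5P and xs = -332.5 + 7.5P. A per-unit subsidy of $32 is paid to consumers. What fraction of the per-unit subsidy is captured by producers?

Producer share = 0.375

Pre-subsidy: 1431.5 - 4.5P = -332.5 + 7.5P gives P* = 147, x* = 770.
With the rebate, buyers effectively pay Pb = Ps − 32, where Ps is the price sellers receive.
Demand in terms of Ps becomes xd = 1431.5 − 4.5(Ps − 32) = 1575.5 - 4.5Ps. Setting this equal to supply: 1575.5 - 4.5Ps = -332.5 + 7.5Ps, so Ps = 159.
Buyers pay Pb = 159 − 32 = 127; x' = -332.5 + 7.5·159 = 860.
Buyers' price falls by P* − Pb = 147 − 127 = 20; sellers' price rises by Ps − P* = 159 − 147 = 12.
So producers capture 12/32 = 0.375 of each unit of subsidy.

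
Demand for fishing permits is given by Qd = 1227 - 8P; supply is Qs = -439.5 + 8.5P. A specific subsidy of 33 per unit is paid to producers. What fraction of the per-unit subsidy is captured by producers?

Pre-subsidy: 1227 - 8P = -439.5 + 8.5P gives P* = 101, Q* = 419.
With the subsidy, sellers receive Ps = Pb + 33 for each unit, where Pb is the price buyers pay.
Supply in terms of Pb becomes Qs = -439.5 + 8.5(Pb + 33) = -159 + 8.5Pb. Setting this equal to demand: 1227 - 8Pb = -159 + 8.5Pb, so Pb = 84.
Sellers receive Ps = 84 + 33 = 117; Q' = 1227 − 8·84 = 555.
Buyers' price falls by P* − Pb = 101 − 84 = 17; sellers' price rises by Ps − P* = 117 − 101 = 16.
So producers capture 16/33 = 16/33 of each unit of subsidy.

Producer share = 16/33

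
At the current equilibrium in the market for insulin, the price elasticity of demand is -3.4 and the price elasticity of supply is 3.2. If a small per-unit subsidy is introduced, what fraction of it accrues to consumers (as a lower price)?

Consumer share = 16/33

For a small subsidy around the equilibrium, the benefit split depends on the relative slopes, which at a point are proportional to the elasticities.
Buyer share = εs/(εs + |εd|) = 3.2/(3.2 + 3.4) = 16/33; seller share = |εd|/(εs + |εd|) = 17/33.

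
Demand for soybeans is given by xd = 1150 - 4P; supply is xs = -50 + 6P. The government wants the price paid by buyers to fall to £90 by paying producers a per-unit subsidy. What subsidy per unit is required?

At a buyer price of 90, quantity demanded is 1150 − 4·90 = 790.
Sellers supply 790 only when they receive Ps with -50 + 6·Ps = 790, i.e. Ps = 140.
s = Ps − Pb = 140 − 90 = 50.

Required subsidy s = £50 per unit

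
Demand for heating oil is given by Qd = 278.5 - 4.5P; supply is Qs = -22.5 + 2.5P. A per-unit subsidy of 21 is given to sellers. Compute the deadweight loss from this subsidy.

Pre-subsidy: 278.5 - 4.5P = -22.5 + 2.5P gives P* = 43, Q* = 85.
With the subsidy, sellers receive Ps = Pb + 21 for each unit, where Pb is the price buyers pay.
Supply in terms of Pb becomes Qs = -22.5 + 2.5(Pb + 21) = 30 + 2.5Pb. Setting this equal to demand: 278.5 - 4.5Pb = 30 + 2.5Pb, so Pb = 35.5.
Sellers receive Ps = 35.5 + 21 = 56.5; Q' = 278.5 − 4.5·35.5 = 118.75.
The subsidy expands output by 118.75 − 85 = 33.75 past the efficient level; on those units the gap between marginal cost and willingness to pay runs from 0 up to 21.
DWL = ½ × 21 × 33.75 = 354.375.

Deadweight loss = 354.375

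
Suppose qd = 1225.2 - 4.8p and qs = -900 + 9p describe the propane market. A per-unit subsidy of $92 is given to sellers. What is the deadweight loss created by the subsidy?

Pre-subsidy: 1225.2 - 4.8p = -900 + 9p gives p* = 154, q* = 486.
With the subsidy, sellers receive ps = pb + 92 for each unit, where pb is the price buyers pay.
Supply in terms of pb becomes qs = -900 + 9(pb + 92) = -72 + 9pb. Setting this equal to demand: 1225.2 - 4.8pb = -72 + 9pb, so pb = 94.
Sellers receive ps = 94 + 92 = 186; q' = 1225.2 − 4.8·94 = 774.
The subsidy expands output by 774 − 486 = 288 past the efficient level; on those units the gap between marginal cost and willingness to pay runs from 0 up to 92.
DWL = ½ × 92 × 288 = 13248.

Deadweight loss = $13248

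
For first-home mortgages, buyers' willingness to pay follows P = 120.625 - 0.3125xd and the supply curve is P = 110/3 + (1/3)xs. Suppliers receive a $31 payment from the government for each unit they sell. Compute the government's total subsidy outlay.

Government cost = $5518

Pre-subsidy: 120.625 - 0.3125x = 110/3 + (1/3)x gives x* = 130 and P* = 80.
With the subsidy, sellers receive Ps = Pb + 31 for each unit, where Pb is the price buyers pay.
On the curves, Pb = 120.625 - 0.3125x and Ps = 110/3 + (1/3)x; the wedge Ps − Pb = 31 gives 110/3 + (1/3)x − (120.625 - 0.3125x) = 31, so x' = 178.
Then Pb = 120.625 − 0.3125·178 = 65 and Ps = 110/3 + (1/3)·178 = 96.
Government outlay = subsidy × quantity = 31 × 178 = 5518.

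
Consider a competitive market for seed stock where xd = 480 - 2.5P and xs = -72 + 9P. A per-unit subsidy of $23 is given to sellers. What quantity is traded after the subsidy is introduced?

Pre-subsidy: 480 - 2.5P = -72 + 9P gives P* = 48, x* = 360.
With the subsidy, sellers receive Ps = Pb + 23 for each unit, where Pb is the price buyers pay.
Supply in terms of Pb becomes xs = -72 + 9(Pb + 23) = 135 + 9Pb. Setting this equal to demand: 480 - 2.5Pb = 135 + 9Pb, so Pb = 30.
Sellers receive Ps = 30 + 23 = 53; x' = 480 − 2.5·30 = 405.

x' = 405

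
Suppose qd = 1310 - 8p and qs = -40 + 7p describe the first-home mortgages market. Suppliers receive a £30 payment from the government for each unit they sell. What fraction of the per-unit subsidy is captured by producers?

Producer share = 8/15

Pre-subsidy: 1310 - 8p = -40 + 7p gives p* = 90, q* = 590.
With the subsidy, sellers receive ps = pb + 30 for each unit, where pb is the price buyers pay.
Supply in terms of pb becomes qs = -40 + 7(pb + 30) = 170 + 7pb. Setting this equal to demand: 1310 - 8pb = 170 + 7pb, so pb = 76.
Sellers receive ps = 76 + 30 = 106; q' = 1310 − 8·76 = 702.
Buyers' price falls by p* − pb = 90 − 76 = 14; sellers' price rises by ps − p* = 106 − 90 = 16.
So producers capture 16/30 = 8/15 of each unit of subsidy.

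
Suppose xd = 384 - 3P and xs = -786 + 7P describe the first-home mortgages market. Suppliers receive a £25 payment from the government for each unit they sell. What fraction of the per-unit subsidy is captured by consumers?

Consumer share = 0.7

Pre-subsidy: 384 - 3P = -786 + 7P gives P* = 117, x* = 33.
With the subsidy, sellers receive Ps = Pb + 25 for each unit, where Pb is the price buyers pay.
Supply in terms of Pb becomes xs = -786 + 7(Pb + 25) = -611 + 7Pb. Setting this equal to demand: 384 - 3Pb = -611 + 7Pb, so Pb = 99.5.
Sellers receive Ps = 99.5 + 25 = 124.5; x' = 384 − 3·99.5 = 85.5.
Buyers' price falls by P* − Pb = 117 − 99.5 = 17.5; sellers' price rises by Ps − P* = 124.5 − 117 = 7.5.
So consumers capture 17.5/25 = 0.7 of each unit of subsidy.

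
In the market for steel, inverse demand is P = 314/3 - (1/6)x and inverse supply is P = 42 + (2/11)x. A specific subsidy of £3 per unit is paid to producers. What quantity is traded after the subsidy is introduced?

Pre-subsidy: 314/3 - (1/6)x = 42 + (2/11)x gives x* = 4136/23 and P* = 1718/23.
With the subsidy, sellers receive Ps = Pb + 3 for each unit, where Pb is the price buyers pay.
On the curves, Pb = 314/3 - (1/6)x and Ps = 42 + (2/11)x; the wedge Ps − Pb = 3 gives 42 + (2/11)x − (314/3 - (1/6)x) = 3, so x' = 4334/23.
Then Pb = 314/3 − (1/6)·(4334/23) = 1685/23 and Ps = 42 + (2/11)·(4334/23) = 1754/23.

x' = 4334/23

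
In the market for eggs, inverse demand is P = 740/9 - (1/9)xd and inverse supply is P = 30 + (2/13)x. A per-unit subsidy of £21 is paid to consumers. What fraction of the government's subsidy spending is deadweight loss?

DWL / government spending = 189/1318

Pre-subsidy: 740/9 - (1/9)x = 30 + (2/13)x gives x* = 6110/31 and P* = 1870/31.
With the rebate, buyers effectively pay Pb = Ps − 21, where Ps is the price sellers receive.
On the curves, Pb = 740/9 - (1/9)x and Ps = 30 + (2/13)x; the wedge Ps − Pb = 21 gives 30 + (2/13)x − (740/9 - (1/9)x) = 21, so x' = 8567/31.
Then Pb = 740/9 − (1/9)·(8567/31) = 1597/31 and Ps = 30 + (2/13)·(8567/31) = 2248/31.
ΔCS = ½(6110/31 + 8567/31)(1870/31 − 1597/31) = 4006821/1922; ΔPS = ½(6110/31 + 8567/31)(2248/31 − 1870/31) = 2773953/961.
Government spending = 21 × 8567/31 = 179907/31.
DWL = ½ × 21 × (8567/31 − 6110/31) = 51597/62; fraction = (51597/62) / (179907/31) = 189/1318.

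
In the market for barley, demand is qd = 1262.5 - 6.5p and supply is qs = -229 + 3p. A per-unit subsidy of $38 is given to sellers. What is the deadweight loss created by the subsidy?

Pre-subsidy: 1262.5 - 6.5p = -229 + 3p gives p* = 157, q* = 242.
With the subsidy, sellers receive ps = pb + 38 for each unit, where pb is the price buyers pay.
Supply in terms of pb becomes qs = -229 + 3(pb + 38) = -115 + 3pb. Setting this equal to demand: 1262.5 - 6.5pb = -115 + 3pb, so pb = 145.
Sellers receive ps = 145 + 38 = 183; q' = 1262.5 − 6.5·145 = 320.
The subsidy expands output by 320 − 242 = 78 past the efficient level; on those units the gap between marginal cost and willingness to pay runs from 0 up to 38.
DWL = ½ × 38 × 78 = 1482.

Deadweight loss = $1482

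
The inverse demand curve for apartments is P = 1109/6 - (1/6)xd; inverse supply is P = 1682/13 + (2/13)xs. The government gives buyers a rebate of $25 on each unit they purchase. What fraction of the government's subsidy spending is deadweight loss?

Pre-subsidy: 1109/6 - (1/6)x = 1682/13 + (2/13)x gives x* = 173 and P* = 156.
With the rebate, buyers effectively pay Pb = Ps − 25, where Ps is the price sellers receive.
On the curves, Pb = 1109/6 - (1/6)x and Ps = 1682/13 + (2/13)x; the wedge Ps − Pb = 25 gives 1682/13 + (2/13)x − (1109/6 - (1/6)x) = 25, so x' = 251.
Then Pb = 1109/6 − (1/6)·251 = 143 and Ps = 1682/13 + (2/13)·251 = 168.
ΔCS = ½(173 + 251)(156 − 143) = 2756; ΔPS = ½(173 + 251)(168 − 156) = 2544.
Government spending = 25 × 251 = 6275.
DWL = ½ × 25 × (251 − 173) = 975; fraction = 975 / 6275 = 39/251.

DWL / government spending = 39/251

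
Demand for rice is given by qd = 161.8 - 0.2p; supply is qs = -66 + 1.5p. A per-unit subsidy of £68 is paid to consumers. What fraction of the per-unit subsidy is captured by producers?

Producer share = 2/17

Pre-subsidy: 161.8 - 0.2p = -66 + 1.5p gives p* = 134, q* = 135.
With the rebate, buyers effectively pay pb = ps − 68, where ps is the price sellers receive.
Demand in terms of ps becomes qd = 161.8 − 0.2(ps − 68) = 175.4 - 0.2ps. Setting this equal to supply: 175.4 - 0.2ps = -66 + 1.5ps, so ps = 142.
Buyers pay pb = 142 − 68 = 74; q' = -66 + 1.5·142 = 147.
Buyers' price falls by p* − pb = 134 − 74 = 60; sellers' price rises by ps − p* = 142 − 134 = 8.
So producers capture 8/68 = 2/17 of each unit of subsidy.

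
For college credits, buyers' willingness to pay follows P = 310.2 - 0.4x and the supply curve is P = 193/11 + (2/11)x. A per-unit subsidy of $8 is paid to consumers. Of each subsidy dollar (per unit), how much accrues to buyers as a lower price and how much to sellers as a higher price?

Buyers gain $5.5 per unit; sellers gain $2.5 per unit

Pre-subsidy: 310.2 - 0.4x = 193/11 + (2/11)x gives x* = 503 and P* = 109.
With the rebate, buyers effectively pay Pb = Ps − 8, where Ps is the price sellers receive.
On the curves, Pb = 310.2 - 0.4x and Ps = 193/11 + (2/11)x; the wedge Ps − Pb = 8 gives 193/11 + (2/11)x − (310.2 - 0.4x) = 8, so x' = 516.75.
Then Pb = 310.2 − 0.4·516.75 = 103.5 and Ps = 193/11 + (2/11)·516.75 = 111.5.
Buyers' price falls by P* − Pb = 109 − 103.5 = 5.5; sellers' price rises by Ps − P* = 111.5 − 109 = 2.5.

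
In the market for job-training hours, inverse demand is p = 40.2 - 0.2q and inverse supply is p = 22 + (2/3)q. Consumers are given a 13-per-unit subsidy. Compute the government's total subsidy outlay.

Pre-subsidy: 40.2 - 0.2q = 22 + (2/3)q gives q* = 21 and p* = 36.
With the rebate, buyers effectively pay pb = ps − 13, where ps is the price sellers receive.
On the curves, pb = 40.2 - 0.2q and ps = 22 + (2/3)q; the wedge ps − pb = 13 gives 22 + (2/3)q − (40.2 - 0.2q) = 13, so q' = 36.
Then pb = 40.2 − 0.2·36 = 33 and ps = 22 + (2/3)·36 = 46.
Government outlay = subsidy × quantity = 13 × 36 = 468.

Government cost = 468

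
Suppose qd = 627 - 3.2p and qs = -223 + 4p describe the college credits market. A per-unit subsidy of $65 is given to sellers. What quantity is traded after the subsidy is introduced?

Pre-subsidy: 627 - 3.2p = -223 + 4p gives p* = 2125/18, q* = 2243/9.
With the subsidy, sellers receive ps = pb + 65 for each unit, where pb is the price buyers pay.
Supply in terms of pb becomes qs = -223 + 4(pb + 65) = 37 + 4pb. Setting this equal to demand: 627 - 3.2pb = 37 + 4pb, so pb = 1475/18.
Sellers receive ps = 1475/18 + 65 = 2645/18; q' = 627 − 3.2·(1475/18) = 3283/9.

q' = 3283/9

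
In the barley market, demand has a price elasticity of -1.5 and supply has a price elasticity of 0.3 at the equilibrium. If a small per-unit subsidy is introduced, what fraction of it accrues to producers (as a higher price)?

Producer share = 5/6

For a small subsidy around the equilibrium, the benefit split depends on the relative slopes, which at a point are proportional to the elasticities.
Buyer share = εs/(εs + |εd|) = 0.3/(0.3 + 1.5) = 1/6; seller share = |εd|/(εs + |εd|) = 5/6.
So producers capture 5/6 of the subsidy.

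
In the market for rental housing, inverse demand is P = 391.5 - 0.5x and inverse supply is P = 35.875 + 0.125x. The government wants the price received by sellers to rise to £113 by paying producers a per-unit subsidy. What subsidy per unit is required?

Required subsidy s = £30 per unit

At a seller price of 113, quantity supplied is -287 + 8·113 = 617.
Buyers absorb 617 only when they pay Pb = 391.5 − 0.5·617 = 83.
s = Ps − Pb = 113 − 83 = 30.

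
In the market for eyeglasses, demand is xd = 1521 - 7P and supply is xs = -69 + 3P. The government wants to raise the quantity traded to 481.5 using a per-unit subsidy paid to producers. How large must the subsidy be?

Required subsidy s = 35 per unit

At x = 481.5, invert demand for the buyer price: Pb = (1521 − 481.5)/7 = 148.5; invert supply for the seller price: Ps = (481.5 − (-69))/3 = 183.5.
The subsidy must fill the gap: s = Ps − Pb = 183.5 − 148.5 = 35.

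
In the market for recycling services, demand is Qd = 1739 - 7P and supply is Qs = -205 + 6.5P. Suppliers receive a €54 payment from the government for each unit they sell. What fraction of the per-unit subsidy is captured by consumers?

Consumer share = 13/27

Pre-subsidy: 1739 - 7P = -205 + 6.5P gives P* = 144, Q* = 731.
With the subsidy, sellers receive Ps = Pb + 54 for each unit, where Pb is the price buyers pay.
Supply in terms of Pb becomes Qs = -205 + 6.5(Pb + 54) = 146 + 6.5Pb. Setting this equal to demand: 1739 - 7Pb = 146 + 6.5Pb, so Pb = 118.
Sellers receive Ps = 118 + 54 = 172; Q' = 1739 − 7·118 = 913.
Buyers' price falls by P* − Pb = 144 − 118 = 26; sellers' price rises by Ps − P* = 172 − 144 = 28.
So consumers capture 26/54 = 13/27 of each unit of subsidy.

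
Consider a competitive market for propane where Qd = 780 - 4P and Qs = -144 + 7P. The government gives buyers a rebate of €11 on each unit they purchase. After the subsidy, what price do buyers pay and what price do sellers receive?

Buyers pay €77; sellers receive €88

Pre-subsidy: 780 - 4P = -144 + 7P gives P* = 84, Q* = 444.
With the rebate, buyers effectively pay Pb = Ps − 11, where Ps is the price sellers receive.
Demand in terms of Ps becomes Qd = 780 − 4(Ps − 11) = 824 - 4Ps. Setting this equal to supply: 824 - 4Ps = -144 + 7Ps, so Ps = 88.
Buyers pay Pb = 88 − 11 = 77; Q' = -144 + 7·88 = 472.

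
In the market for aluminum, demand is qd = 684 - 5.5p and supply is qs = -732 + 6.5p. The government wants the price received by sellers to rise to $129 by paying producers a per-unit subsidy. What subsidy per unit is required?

Required subsidy s = $24 per unit

At a seller price of 129, quantity supplied is -732 + 6.5·129 = 106.5.
Buyers absorb 106.5 only when they pay pb with 684 − 5.5·pb = 106.5, i.e. pb = 105.
s = ps − pb = 129 − 105 = 24.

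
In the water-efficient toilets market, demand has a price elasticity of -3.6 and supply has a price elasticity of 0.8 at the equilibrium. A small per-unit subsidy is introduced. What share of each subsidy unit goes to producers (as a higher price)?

Producer share = 9/11

For a small subsidy around the equilibrium, the benefit split depends on the relative slopes, which at a point are proportional to the elasticities.
Buyer share = εs/(εs + |εd|) = 0.8/(0.8 + 3.6) = 2/11; seller share = |εd|/(εs + |εd|) = 9/11.
So producers capture 9/11 of the subsidy.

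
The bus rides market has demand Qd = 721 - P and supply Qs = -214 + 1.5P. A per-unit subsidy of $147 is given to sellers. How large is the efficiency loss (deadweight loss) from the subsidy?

Deadweight loss = $6482.7

Pre-subsidy: 721 - P = -214 + 1.5P gives P* = 374, Q* = 347.
With the subsidy, sellers receive Ps = Pb + 147 for each unit, where Pb is the price buyers pay.
Supply in terms of Pb becomes Qs = -214 + 1.5(Pb + 147) = 6.5 + 1.5Pb. Setting this equal to demand: 721 - Pb = 6.5 + 1.5Pb, so Pb = 285.8.
Sellers receive Ps = 285.8 + 147 = 432.8; Q' = 721 − 1·285.8 = 435.2.
The subsidy expands output by 435.2 − 347 = 88.2 past the efficient level; on those units the gap between marginal cost and willingness to pay runs from 0 up to 147.
DWL = ½ × 147 × 88.2 = 6482.7.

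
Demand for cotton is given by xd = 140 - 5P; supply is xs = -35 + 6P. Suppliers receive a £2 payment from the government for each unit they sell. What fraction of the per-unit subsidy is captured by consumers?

Pre-subsidy: 140 - 5P = -35 + 6P gives P* = 175/11, x* = 665/11.
With the subsidy, sellers receive Ps = Pb + 2 for each unit, where Pb is the price buyers pay.
Supply in terms of Pb becomes xs = -35 + 6(Pb + 2) = -23 + 6Pb. Setting this equal to demand: 140 - 5Pb = -23 + 6Pb, so Pb = 163/11.
Sellers receive Ps = 163/11 + 2 = 185/11; x' = 140 − 5·(163/11) = 725/11.
Buyers' price falls by P* − Pb = 175/11 − 163/11 = 12/11; sellers' price rises by Ps − P* = 185/11 − 175/11 = 10/11.
So consumers capture (12/11)/2 = 6/11 of each unit of subsidy.

Consumer share = 6/11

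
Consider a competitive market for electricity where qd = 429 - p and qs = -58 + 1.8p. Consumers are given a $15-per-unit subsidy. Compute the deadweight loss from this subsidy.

Pre-subsidy: 429 - p = -58 + 1.8p gives p* = 2435/14, q* = 3571/14.
With the rebate, buyers effectively pay pb = ps − 15, where ps is the price sellers receive.
Demand in terms of ps becomes qd = 429 − 1(ps − 15) = 444 - ps. Setting this equal to supply: 444 - ps = -58 + 1.8ps, so ps = 1255/7.
Buyers pay pb = 1255/7 − 15 = 1150/7; q' = -58 + 1.8·(1255/7) = 1853/7.
The subsidy expands output by 1853/7 − 3571/14 = 135/14 past the efficient level; on those units the gap between marginal cost and willingness to pay runs from 0 up to 15.
DWL = ½ × 15 × 135/14 = 2025/28.

Deadweight loss = 2025/28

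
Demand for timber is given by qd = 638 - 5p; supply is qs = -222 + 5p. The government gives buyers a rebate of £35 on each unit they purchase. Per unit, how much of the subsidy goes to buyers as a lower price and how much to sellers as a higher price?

Buyers gain £17.5 per unit; sellers gain £17.5 per unit

Pre-subsidy: 638 - 5p = -222 + 5p gives p* = 86, q* = 208.
With the rebate, buyers effectively pay pb = ps − 35, where ps is the price sellers receive.
Demand in terms of ps becomes qd = 638 − 5(ps − 35) = 813 - 5ps. Setting this equal to supply: 813 - 5ps = -222 + 5ps, so ps = 103.5.
Buyers pay pb = 103.5 − 35 = 68.5; q' = -222 + 5·103.5 = 295.5.
Buyers' price falls by p* − pb = 86 − 68.5 = 17.5; sellers' price rises by ps − p* = 103.5 − 86 = 17.5.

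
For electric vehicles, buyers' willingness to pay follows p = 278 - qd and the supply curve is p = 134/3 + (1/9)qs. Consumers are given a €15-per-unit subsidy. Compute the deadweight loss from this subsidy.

Deadweight loss = €101.25

Pre-subsidy: 278 - q = 134/3 + (1/9)q gives q* = 210 and p* = 68.
With the rebate, buyers effectively pay pb = ps − 15, where ps is the price sellers receive.
On the curves, pb = 278 - q and ps = 134/3 + (1/9)q; the wedge ps − pb = 15 gives 134/3 + (1/9)q − (278 - q) = 15, so q' = 223.5.
Then pb = 278 − 1·223.5 = 54.5 and ps = 134/3 + (1/9)·223.5 = 69.5.
The subsidy expands output by 223.5 − 210 = 13.5 past the efficient level; on those units the gap between marginal cost and willingness to pay runs from 0 up to 15.
DWL = ½ × 15 × 13.5 = 101.25.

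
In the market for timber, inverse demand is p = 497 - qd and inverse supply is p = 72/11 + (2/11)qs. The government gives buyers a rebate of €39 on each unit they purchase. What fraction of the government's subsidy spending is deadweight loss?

Pre-subsidy: 497 - q = 72/11 + (2/11)q gives q* = 415 and p* = 82.
With the rebate, buyers effectively pay pb = ps − 39, where ps is the price sellers receive.
On the curves, pb = 497 - q and ps = 72/11 + (2/11)q; the wedge ps − pb = 39 gives 72/11 + (2/11)q − (497 - q) = 39, so q' = 448.
Then pb = 497 − 1·448 = 49 and ps = 72/11 + (2/11)·448 = 88.
ΔCS = ½(415 + 448)(82 − 49) = 14239.5; ΔPS = ½(415 + 448)(88 − 82) = 2589.
Government spending = 39 × 448 = 17472.
DWL = ½ × 39 × (448 − 415) = 643.5; fraction = 643.5 / 17472 = 33/896.

DWL / government spending = 33/896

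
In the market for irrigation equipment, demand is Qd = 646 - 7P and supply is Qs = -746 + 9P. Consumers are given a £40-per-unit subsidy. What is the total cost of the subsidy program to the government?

Pre-subsidy: 646 - 7P = -746 + 9P gives P* = 87, Q* = 37.
With the rebate, buyers effectively pay Pb = Ps − 40, where Ps is the price sellers receive.
Demand in terms of Ps becomes Qd = 646 − 7(Ps − 40) = 926 - 7Ps. Setting this equal to supply: 926 - 7Ps = -746 + 9Ps, so Ps = 104.5.
Buyers pay Pb = 104.5 − 40 = 64.5; Q' = -746 + 9·104.5 = 194.5.
Government outlay = subsidy × quantity = 40 × 194.5 = 7780.

Government cost = £7780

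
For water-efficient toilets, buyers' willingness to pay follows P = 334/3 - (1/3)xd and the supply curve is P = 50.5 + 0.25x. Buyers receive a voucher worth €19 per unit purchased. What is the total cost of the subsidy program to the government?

Pre-subsidy: 334/3 - (1/3)x = 50.5 + 0.25x gives x* = 730/7 and P* = 536/7.
With the rebate, buyers effectively pay Pb = Ps − 19, where Ps is the price sellers receive.
On the curves, Pb = 334/3 - (1/3)x and Ps = 50.5 + 0.25x; the wedge Ps − Pb = 19 gives 50.5 + 0.25x − (334/3 - (1/3)x) = 19, so x' = 958/7.
Then Pb = 334/3 − (1/3)·(958/7) = 460/7 and Ps = 50.5 + 0.25·(958/7) = 593/7.
Government outlay = subsidy × quantity = 19 × 958/7 = 18202/7.

Government cost = 18202/7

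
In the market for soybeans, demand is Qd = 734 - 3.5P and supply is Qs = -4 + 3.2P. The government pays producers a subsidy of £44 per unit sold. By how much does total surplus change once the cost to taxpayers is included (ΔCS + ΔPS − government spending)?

Pre-subsidy: 734 - 3.5P = -4 + 3.2P gives P* = 7380/67, Q* = 23348/67.
With the subsidy, sellers receive Ps = Pb + 44 for each unit, where Pb is the price buyers pay.
Supply in terms of Pb becomes Qs = -4 + 3.2(Pb + 44) = 136.8 + 3.2Pb. Setting this equal to demand: 734 - 3.5Pb = 136.8 + 3.2Pb, so Pb = 5972/67.
Sellers receive Ps = 5972/67 + 44 = 8920/67; Q' = 734 − 3.5·(5972/67) = 28276/67.
ΔCS = ½(23348/67 + 28276/67)(7380/67 − 5972/67) = 36343296/4489; ΔPS = ½(23348/67 + 28276/67)(8920/67 − 7380/67) = 39750480/4489.
Government spending = 44 × 28276/67 = 1244144/67.
Net change = 36343296/4489 + 39750480/4489 − 1244144/67 = -108416/67. The loss equals the DWL triangle ½·44·4928/67.

Net change in total surplus = -108416/67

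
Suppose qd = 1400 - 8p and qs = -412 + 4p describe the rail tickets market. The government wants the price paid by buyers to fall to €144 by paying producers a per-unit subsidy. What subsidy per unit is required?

At a buyer price of 144, quantity demanded is 1400 − 8·144 = 248.
Sellers supply 248 only when they receive ps with -412 + 4·ps = 248, i.e. ps = 165.
s = ps − pb = 165 − 144 = 21.

Required subsidy s = €21 per unit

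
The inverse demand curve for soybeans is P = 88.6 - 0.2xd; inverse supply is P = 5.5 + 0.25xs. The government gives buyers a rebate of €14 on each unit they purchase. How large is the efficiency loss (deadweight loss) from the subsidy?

Pre-subsidy: 88.6 - 0.2x = 5.5 + 0.25x gives x* = 554/3 and P* = 155/3.
With the rebate, buyers effectively pay Pb = Ps − 14, where Ps is the price sellers receive.
On the curves, Pb = 88.6 - 0.2x and Ps = 5.5 + 0.25x; the wedge Ps − Pb = 14 gives 5.5 + 0.25x − (88.6 - 0.2x) = 14, so x' = 1942/9.
Then Pb = 88.6 − 0.2·(1942/9) = 409/9 and Ps = 5.5 + 0.25·(1942/9) = 535/9.
The subsidy expands output by 1942/9 − 554/3 = 280/9 past the efficient level; on those units the gap between marginal cost and willingness to pay runs from 0 up to 14.
DWL = ½ × 14 × 280/9 = 1960/9.

Deadweight loss = 1960/9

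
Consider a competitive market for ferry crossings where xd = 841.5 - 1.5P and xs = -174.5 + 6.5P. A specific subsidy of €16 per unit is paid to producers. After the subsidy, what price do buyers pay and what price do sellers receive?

Pre-subsidy: 841.5 - 1.5P = -174.5 + 6.5P gives P* = 127, x* = 651.
With the subsidy, sellers receive Ps = Pb + 16 for each unit, where Pb is the price buyers pay.
Supply in terms of Pb becomes xs = -174.5 + 6.5(Pb + 16) = -70.5 + 6.5Pb. Setting this equal to demand: 841.5 - 1.5Pb = -70.5 + 6.5Pb, so Pb = 114.
Sellers receive Ps = 114 + 16 = 130; x' = 841.5 − 1.5·114 = 670.5.

Buyers pay €114; sellers receive €130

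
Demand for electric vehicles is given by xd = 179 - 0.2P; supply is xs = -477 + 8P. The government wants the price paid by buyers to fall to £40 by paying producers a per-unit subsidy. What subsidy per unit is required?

Required subsidy s = £41 per unit

At a buyer price of 40, quantity demanded is 179 − 0.2·40 = 171.
Sellers supply 171 only when they receive Ps with -477 + 8·Ps = 171, i.e. Ps = 81.
s = Ps − Pb = 81 − 40 = 41.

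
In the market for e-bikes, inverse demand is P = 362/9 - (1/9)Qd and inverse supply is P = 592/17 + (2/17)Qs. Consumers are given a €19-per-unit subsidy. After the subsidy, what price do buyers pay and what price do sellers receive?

Pre-subsidy: 362/9 - (1/9)Q = 592/17 + (2/17)Q gives Q* = 23.6 and P* = 37.6.
With the rebate, buyers effectively pay Pb = Ps − 19, where Ps is the price sellers receive.
On the curves, Pb = 362/9 - (1/9)Q and Ps = 592/17 + (2/17)Q; the wedge Ps − Pb = 19 gives 592/17 + (2/17)Q − (362/9 - (1/9)Q) = 19, so Q' = 3733/35.
Then Pb = 362/9 − (1/9)·(3733/35) = 993/35 and Ps = 592/17 + (2/17)·(3733/35) = 1658/35.

Buyers pay 993/35; sellers receive 1658/35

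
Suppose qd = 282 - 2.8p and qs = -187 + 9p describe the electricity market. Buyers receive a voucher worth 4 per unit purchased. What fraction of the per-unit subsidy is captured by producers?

Producer share = 14/59

Pre-subsidy: 282 - 2.8p = -187 + 9p gives p* = 2345/59, q* = 10072/59.
With the rebate, buyers effectively pay pb = ps − 4, where ps is the price sellers receive.
Demand in terms of ps becomes qd = 282 − 2.8(ps − 4) = 293.2 - 2.8ps. Setting this equal to supply: 293.2 - 2.8ps = -187 + 9ps, so ps = 2401/59.
Buyers pay pb = 2401/59 − 4 = 2165/59; q' = -187 + 9·(2401/59) = 10576/59.
Buyers' price falls by p* − pb = 2345/59 − 2165/59 = 180/59; sellers' price rises by ps − p* = 2401/59 − 2345/59 = 56/59.
So producers capture (56/59)/4 = 14/59 of each unit of subsidy.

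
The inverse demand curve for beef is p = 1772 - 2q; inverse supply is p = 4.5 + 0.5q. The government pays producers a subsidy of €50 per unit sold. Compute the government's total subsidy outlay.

Government cost = €36350

Pre-subsidy: 1772 - 2q = 4.5 + 0.5q gives q* = 707 and p* = 358.
With the subsidy, sellers receive ps = pb + 50 for each unit, where pb is the price buyers pay.
On the curves, pb = 1772 - 2q and ps = 4.5 + 0.5q; the wedge ps − pb = 50 gives 4.5 + 0.5q − (1772 - 2q) = 50, so q' = 727.
Then pb = 1772 − 2·727 = 318 and ps = 4.5 + 0.5·727 = 368.
Government outlay = subsidy × quantity = 50 × 727 = 36350.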